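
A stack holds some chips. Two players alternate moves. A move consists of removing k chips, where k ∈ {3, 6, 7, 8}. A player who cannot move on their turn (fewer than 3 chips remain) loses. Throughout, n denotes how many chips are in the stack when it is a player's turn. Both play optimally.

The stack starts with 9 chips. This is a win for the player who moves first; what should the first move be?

Positions with no move are L. A position that does have a move is losing for the player to move precisely when every available move leads to a winning position for the opponent. Fill in the labels:
n=0: no move → L
n=1: no move → L
n=2: no move → L
n=3: W (go to 0, an L position)
n=4: W (go to 1, an L position)
n=5: W (go to 2, an L position)
n=6: W (go to 0, an L position)
n=7: W (go to 1, an L position)
n=8: W (go to 2, an L position)
n=9: W (go to 2, an L position)
From 9, the L positions reachable in one move are: 2, 1. Any move reaching one of these is winning.

Remove 7, leaving 2.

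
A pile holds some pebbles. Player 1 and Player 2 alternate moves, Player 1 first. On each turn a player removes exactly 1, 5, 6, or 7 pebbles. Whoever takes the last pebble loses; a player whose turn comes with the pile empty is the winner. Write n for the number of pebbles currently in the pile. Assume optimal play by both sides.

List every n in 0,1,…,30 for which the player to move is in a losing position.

Positions with no move are W. A position that does have a move is losing for the player to move precisely when every available move leads to a winning position for the opponent. Fill in the labels:
n=0: no move; the opponent has just taken the last pebble and therefore loses → W
n=1: the only move is to 0(W), a W ⇒ L
n=2: can move to 1, which is L ⇒ W
n=3: the only move is to 2(W), a W ⇒ L
n=4: can move to 3, which is L ⇒ W
n=5: moves to 4(W), 0(W); every one is W ⇒ L
n=6: can move to 5, which is L ⇒ W
n=7: can move to 1, which is L ⇒ W
n=8: can move to 3, which is L ⇒ W
n=9: can move to 3, which is L ⇒ W
n=10: can move to 5, which is L ⇒ W
n=11: can move to 5, which is L ⇒ W
n=12: can move to 5, which is L ⇒ W
n=13: moves to 12(W), 8(W), 7(W), 6(W); every one is W ⇒ L
n=14: can move to 13, which is L ⇒ W
n=15: moves to 14(W), 10(W), 9(W), 8(W); every one is W ⇒ L
n=16: can move to 15, which is L ⇒ W
n=17: moves to 16(W), 12(W), 11(W), 10(W); every one is W ⇒ L
n=18: can move to 17, which is L ⇒ W
n=19: can move to 13, which is L ⇒ W
n=20: can move to 15, which is L ⇒ W
n=21: can move to 15, which is L ⇒ W
n=22: can move to 17, which is L ⇒ W
n=23: can move to 17, which is L ⇒ W
n=24: can move to 17, which is L ⇒ W
n=25: moves to 24(W), 20(W), 19(W), 18(W); every one is W ⇒ L
n=26: can move to 25, which is L ⇒ W
n=27: moves to 26(W), 22(W), 21(W), 20(W); every one is W ⇒ L
n=28: can move to 27, which is L ⇒ W
n=29: moves to 28(W), 24(W), 23(W), 22(W); every one is W ⇒ L
n=30: can move to 29, which is L ⇒ W
Reading off the rows marked L gives the requested list; there are 9 such values of n.

1, 3, 5, 13, 15, 17, 25, 27, 29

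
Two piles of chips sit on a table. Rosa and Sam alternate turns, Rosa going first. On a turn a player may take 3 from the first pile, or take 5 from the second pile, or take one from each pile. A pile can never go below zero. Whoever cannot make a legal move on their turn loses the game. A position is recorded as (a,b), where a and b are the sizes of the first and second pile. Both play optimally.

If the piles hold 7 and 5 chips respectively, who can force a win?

Rosa wins.

Compute win/loss labels from the base case upward. A position with no move is L. Any other position is W if it can reach an L in one move, else L.
No move ever increases a pile, so every position that can arise here has a ≤ 7 and b ≤ 5; it is enough to label the cells with 0 ≤ a ≤ 7 and 0 ≤ b ≤ 5.
Every move lowers a or b (never raises either), so fill the grid row by row in increasing a, and left to right within a row: each cell's successors are then already labelled.
      b=0  b=1  b=2  b=3  b=4  b=5
a=0:    L    L    L    L    L    W
a=1:    L    W    W    W    W    W
a=2:    L    W    L    L    L    W
a=3:    W    W    W    W    W    W
a=4:    W    L    L    L    L    L
a=5:    W    L    W    W    W    W
a=6:    L    L    W    L    L    W
a=7:    L    W    W    W    W    W
Cells with no legal move (terminal, hence L): (0,0), (0,1), (0,2), (0,3), (0,4), (1,0), (2,0).
The remaining L cells, each justified by listing all of its moves:
(2,2): only reaches (1,1)(W), which is W → L
(2,3): only reaches (1,2)(W), which is W → L
(2,4): only reaches (1,3)(W), which is W → L
(4,1): only reaches (1,1)(W), (3,0)(W), all W → L
(4,2): only reaches (1,2)(W), (3,1)(W), all W → L
(4,3): only reaches (1,3)(W), (3,2)(W), all W → L
(4,4): only reaches (1,4)(W), (3,3)(W), all W → L
(4,5): only reaches (1,5)(W), (4,0)(W), (3,4)(W), all W → L
(5,1): only reaches (2,1)(W), (4,0)(W), all W → L
(6,0): only reaches (3,0)(W), which is W → L
(6,1): only reaches (3,1)(W), (5,0)(W), all W → L
(6,3): only reaches (3,3)(W), (5,2)(W), all W → L
(6,4): only reaches (3,4)(W), (5,3)(W), all W → L
(7,0): only reaches (4,0)(W), which is W → L
Every other cell has at least one move into one of the L cells above, so it is W.
The starting position (7,5) is W: Rosa should move to (4,5), handing over an L position.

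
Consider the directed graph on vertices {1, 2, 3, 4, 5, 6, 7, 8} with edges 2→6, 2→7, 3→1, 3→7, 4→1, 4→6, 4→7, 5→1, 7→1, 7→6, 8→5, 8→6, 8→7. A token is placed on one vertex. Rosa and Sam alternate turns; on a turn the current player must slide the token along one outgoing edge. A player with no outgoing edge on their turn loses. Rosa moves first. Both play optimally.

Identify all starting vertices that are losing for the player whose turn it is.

Label each position W (a win for the player to move) or L (a loss). A position with no legal move is L; any other position is W exactly when some move reaches an L, and L when every move reaches a W.
Every edge goes from a vertex to one that appears earlier in the order 6, 1, 7, 5, 4, 3, 8, 2, so processing vertices in that order labels each vertex after all of its successors.
6: no outgoing edge → L
1: no outgoing edge → L
7: →1(L), so W
5: →1(L), so W
4: →1(L), so W
3: →1(L), so W
8: →6(L), so W
2: →6(L), so W
The losing starting vertices are exactly the entries labelled L in this table (2 of them).

1, 6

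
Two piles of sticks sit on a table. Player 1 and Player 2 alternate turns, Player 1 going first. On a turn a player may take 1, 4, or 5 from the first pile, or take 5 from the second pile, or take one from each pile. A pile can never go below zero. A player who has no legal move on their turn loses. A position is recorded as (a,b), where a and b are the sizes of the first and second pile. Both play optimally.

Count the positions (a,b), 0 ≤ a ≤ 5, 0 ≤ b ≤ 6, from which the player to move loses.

13

Build the W/L table. Terminal = L. A non-terminal position is W if it has a move to some L; otherwise it is L.
Every move lowers a or b (never raises either), so fill the grid row by row in increasing a, and left to right within a row: each cell's successors are then already labelled.
      b=0  b=1  b=2  b=3  b=4  b=5  b=6
a=0:    L    L    L    L    L    W    W
a=1:    W    W    W    W    W    W    L
a=2:    L    L    L    L    L    W    W
a=3:    W    W    W    W    W    W    L
a=4:    W    W    W    W    W    L    W
a=5:    W    W    W    W    W    W    W
Cells with no legal move (terminal, hence L): (0,0), (0,1), (0,2), (0,3), (0,4).
The remaining L cells, each justified by listing all of its moves:
(1,6): L (options (0,6)(W), (1,1)(W), (0,5)(W) are all W)
(2,0): L (sole option (1,0)(W) is W)
(2,1): L (options (1,1)(W), (1,0)(W) are all W)
(2,2): L (options (1,2)(W), (1,1)(W) are all W)
(2,3): L (options (1,3)(W), (1,2)(W) are all W)
(2,4): L (options (1,4)(W), (1,3)(W) are all W)
(3,6): L (options (2,6)(W), (3,1)(W), (2,5)(W) are all W)
(4,5): L (options (3,5)(W), (0,5)(W), (4,0)(W), (3,4)(W) are all W)
Every other cell has at least one move into one of the L cells above, so it is W.
L cells per row: a=0: 5, a=1: 1, a=2: 5, a=3: 1, a=4: 1, a=5: 0; total 13.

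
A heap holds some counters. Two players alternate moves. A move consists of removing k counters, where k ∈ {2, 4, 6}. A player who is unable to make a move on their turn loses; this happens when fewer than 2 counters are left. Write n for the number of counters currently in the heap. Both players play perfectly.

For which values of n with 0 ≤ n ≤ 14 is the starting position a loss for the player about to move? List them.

Use the standard recursion: the mover loses at a terminal position; elsewhere, the mover wins exactly when some move hands the opponent an L position.
n=0: no move → L
n=1: no move → L
n=2: reaches L-position 0 → W
n=3: reaches L-position 1 → W
n=4: reaches L-position 0 → W
n=5: reaches L-position 1 → W
n=6: reaches L-position 0 → W
n=7: reaches L-position 1 → W
n=8: only reaches 6(W), 4(W), 2(W), all W → L
n=9: only reaches 7(W), 5(W), 3(W), all W → L
n=10: reaches L-position 8 → W
n=11: reaches L-position 9 → W
n=12: reaches L-position 8 → W
n=13: reaches L-position 9 → W
n=14: reaches L-position 8 → W
The losing starting values of n are exactly the entries labelled L in this table (4 of them).

0, 1, 8, 9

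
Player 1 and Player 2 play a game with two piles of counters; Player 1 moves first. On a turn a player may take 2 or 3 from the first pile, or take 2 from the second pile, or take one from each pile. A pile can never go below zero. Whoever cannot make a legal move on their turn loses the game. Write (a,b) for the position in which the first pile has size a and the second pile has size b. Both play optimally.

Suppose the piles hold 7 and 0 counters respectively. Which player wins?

Compute win/loss labels from the base case upward. A position with no move is L. Any other position is W if it can reach an L in one move, else L.
No move ever increases a pile, so every position that can arise here has a ≤ 7 and b ≤ 0; it is enough to label the cells with 0 ≤ a ≤ 7 and 0 ≤ b ≤ 0.
Every move lowers a or b (never raises either), so fill the grid row by row in increasing a, and left to right within a row: each cell's successors are then already labelled.
      b=0
a=0:    L
a=1:    L
a=2:    W
a=3:    W
a=4:    W
a=5:    L
a=6:    L
a=7:    W
Cells with no legal move (terminal, hence L): (0,0), (1,0).
The remaining L cells, each justified by listing all of its moves:
(5,0): only reaches (3,0)(W), (2,0)(W), all W → L
(6,0): only reaches (4,0)(W), (3,0)(W), all W → L
Every other cell has at least one move into one of the L cells above, so it is W.
From (7,0) Player 1 can move to (5,0), reaching an L position.

Player 1 wins.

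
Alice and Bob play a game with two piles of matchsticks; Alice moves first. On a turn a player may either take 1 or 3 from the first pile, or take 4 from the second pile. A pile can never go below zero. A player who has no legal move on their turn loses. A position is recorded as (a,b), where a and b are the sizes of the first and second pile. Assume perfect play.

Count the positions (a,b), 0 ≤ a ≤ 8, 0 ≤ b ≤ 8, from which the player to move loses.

Use the standard recursion: the mover loses at a terminal position; elsewhere, the mover wins exactly when some move hands the opponent an L position.
Every move lowers a or b (never raises either), so fill the grid row by row in increasing a, and left to right within a row: each cell's successors are then already labelled.
      b=0  b=1  b=2  b=3  b=4  b=5  b=6  b=7  b=8
a=0:    L    L    L    L    W    W    W    W    L
a=1:    W    W    W    W    L    L    L    L    W
a=2:    L    L    L    L    W    W    W    W    L
a=3:    W    W    W    W    L    L    L    L    W
a=4:    L    L    L    L    W    W    W    W    L
a=5:    W    W    W    W    L    L    L    L    W
a=6:    L    L    L    L    W    W    W    W    L
a=7:    W    W    W    W    L    L    L    L    W
a=8:    L    L    L    L    W    W    W    W    L
Cells with no legal move (terminal, hence L): (0,0), (0,1), (0,2), (0,3).
The remaining L cells, each justified by listing all of its moves:
(0,8): the only move is to (0,4)(W), a W ⇒ L
(1,4): moves to (0,4)(W), (1,0)(W); every one is W ⇒ L
(1,5): moves to (0,5)(W), (1,1)(W); every one is W ⇒ L
(1,6): moves to (0,6)(W), (1,2)(W); every one is W ⇒ L
(1,7): moves to (0,7)(W), (1,3)(W); every one is W ⇒ L
(2,0): the only move is to (1,0)(W), a W ⇒ L
(2,1): the only move is to (1,1)(W), a W ⇒ L
(2,2): the only move is to (1,2)(W), a W ⇒ L
(2,3): the only move is to (1,3)(W), a W ⇒ L
(2,8): moves to (1,8)(W), (2,4)(W); every one is W ⇒ L
(3,4): moves to (2,4)(W), (0,4)(W), (3,0)(W); every one is W ⇒ L
(3,5): moves to (2,5)(W), (0,5)(W), (3,1)(W); every one is W ⇒ L
(3,6): moves to (2,6)(W), (0,6)(W), (3,2)(W); every one is W ⇒ L
(3,7): moves to (2,7)(W), (0,7)(W), (3,3)(W); every one is W ⇒ L
(4,0): moves to (3,0)(W), (1,0)(W); every one is W ⇒ L
(4,1): moves to (3,1)(W), (1,1)(W); every one is W ⇒ L
(4,2): moves to (3,2)(W), (1,2)(W); every one is W ⇒ L
(4,3): moves to (3,3)(W), (1,3)(W); every one is W ⇒ L
(4,8): moves to (3,8)(W), (1,8)(W), (4,4)(W); every one is W ⇒ L
(5,4): moves to (4,4)(W), (2,4)(W), (5,0)(W); every one is W ⇒ L
(5,5): moves to (4,5)(W), (2,5)(W), (5,1)(W); every one is W ⇒ L
(5,6): moves to (4,6)(W), (2,6)(W), (5,2)(W); every one is W ⇒ L
(5,7): moves to (4,7)(W), (2,7)(W), (5,3)(W); every one is W ⇒ L
(6,0): moves to (5,0)(W), (3,0)(W); every one is W ⇒ L
(6,1): moves to (5,1)(W), (3,1)(W); every one is W ⇒ L
(6,2): moves to (5,2)(W), (3,2)(W); every one is W ⇒ L
(6,3): moves to (5,3)(W), (3,3)(W); every one is W ⇒ L
(6,8): moves to (5,8)(W), (3,8)(W), (6,4)(W); every one is W ⇒ L
(7,4): moves to (6,4)(W), (4,4)(W), (7,0)(W); every one is W ⇒ L
(7,5): moves to (6,5)(W), (4,5)(W), (7,1)(W); every one is W ⇒ L
(7,6): moves to (6,6)(W), (4,6)(W), (7,2)(W); every one is W ⇒ L
(7,7): moves to (6,7)(W), (4,7)(W), (7,3)(W); every one is W ⇒ L
(8,0): moves to (7,0)(W), (5,0)(W); every one is W ⇒ L
(8,1): moves to (7,1)(W), (5,1)(W); every one is W ⇒ L
(8,2): moves to (7,2)(W), (5,2)(W); every one is W ⇒ L
(8,3): moves to (7,3)(W), (5,3)(W); every one is W ⇒ L
(8,8): moves to (7,8)(W), (5,8)(W), (8,4)(W); every one is W ⇒ L
Every other cell has at least one move into one of the L cells above, so it is W.
L cells per row: a=0: 5, a=1: 4, a=2: 5, a=3: 4, a=4: 5, a=5: 4, a=6: 5, a=7: 4, a=8: 5; total 41.

41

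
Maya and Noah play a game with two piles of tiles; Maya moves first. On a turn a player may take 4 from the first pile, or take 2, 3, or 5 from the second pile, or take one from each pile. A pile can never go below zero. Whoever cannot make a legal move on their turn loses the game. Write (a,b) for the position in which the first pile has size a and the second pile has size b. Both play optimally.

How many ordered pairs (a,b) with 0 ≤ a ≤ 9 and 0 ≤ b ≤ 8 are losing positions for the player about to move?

27

Work bottom-up. With no move the player to move loses. Otherwise the position is W if at least one move leads to an L position for the opponent, and L if every move leads to a W.
Every move lowers a or b (never raises either), so fill the grid row by row in increasing a, and left to right within a row: each cell's successors are then already labelled.
      b=0  b=1  b=2  b=3  b=4  b=5  b=6  b=7  b=8
a=0:    L    L    W    W    W    W    W    L    L
a=1:    L    W    W    W    L    W    W    W    W
a=2:    L    W    W    W    L    W    W    W    L
a=3:    L    W    W    W    L    W    W    W    L
a=4:    W    W    L    L    W    W    W    W    W
a=5:    W    L    L    W    W    W    W    W    L
a=6:    W    L    W    W    W    L    W    W    W
a=7:    W    L    W    W    W    L    W    W    W
a=8:    L    L    W    W    W    W    W    L    L
a=9:    L    W    W    W    L    W    W    W    W
Cells with no legal move (terminal, hence L): (0,0), (0,1), (1,0), (2,0), (3,0).
The remaining L cells, each justified by listing all of its moves:
(0,7): only reaches (0,5)(W), (0,4)(W), (0,2)(W), all W → L
(0,8): only reaches (0,6)(W), (0,5)(W), (0,3)(W), all W → L
(1,4): only reaches (1,2)(W), (1,1)(W), (0,3)(W), all W → L
(2,4): only reaches (2,2)(W), (2,1)(W), (1,3)(W), all W → L
(2,8): only reaches (2,6)(W), (2,5)(W), (2,3)(W), (1,7)(W), all W → L
(3,4): only reaches (3,2)(W), (3,1)(W), (2,3)(W), all W → L
(3,8): only reaches (3,6)(W), (3,5)(W), (3,3)(W), (2,7)(W), all W → L
(4,2): only reaches (0,2)(W), (4,0)(W), (3,1)(W), all W → L
(4,3): only reaches (0,3)(W), (4,1)(W), (4,0)(W), (3,2)(W), all W → L
(5,1): only reaches (1,1)(W), (4,0)(W), all W → L
(5,2): only reaches (1,2)(W), (5,0)(W), (4,1)(W), all W → L
(5,8): only reaches (1,8)(W), (5,6)(W), (5,5)(W), (5,3)(W), (4,7)(W), all W → L
(6,1): only reaches (2,1)(W), (5,0)(W), all W → L
(6,5): only reaches (2,5)(W), (6,3)(W), (6,2)(W), (6,0)(W), (5,4)(W), all W → L
(7,1): only reaches (3,1)(W), (6,0)(W), all W → L
(7,5): only reaches (3,5)(W), (7,3)(W), (7,2)(W), (7,0)(W), (6,4)(W), all W → L
(8,0): only reaches (4,0)(W), which is W → L
(8,1): only reaches (4,1)(W), (7,0)(W), all W → L
(8,7): only reaches (4,7)(W), (8,5)(W), (8,4)(W), (8,2)(W), (7,6)(W), all W → L
(8,8): only reaches (4,8)(W), (8,6)(W), (8,5)(W), (8,3)(W), (7,7)(W), all W → L
(9,0): only reaches (5,0)(W), which is W → L
(9,4): only reaches (5,4)(W), (9,2)(W), (9,1)(W), (8,3)(W), all W → L
Every other cell has at least one move into one of the L cells above, so it is W.
L cells per row: a=0: 4, a=1: 2, a=2: 3, a=3: 3, a=4: 2, a=5: 3, a=6: 2, a=7: 2, a=8: 4, a=9: 2; total 27.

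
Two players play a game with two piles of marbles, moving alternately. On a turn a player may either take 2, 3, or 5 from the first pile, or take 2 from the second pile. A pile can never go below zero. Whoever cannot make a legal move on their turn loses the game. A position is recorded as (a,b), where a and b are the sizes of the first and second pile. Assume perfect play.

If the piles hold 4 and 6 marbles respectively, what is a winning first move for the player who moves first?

Move to (2,6).

Work bottom-up. With no move the player to move loses. Otherwise the position is W if at least one move leads to an L position for the opponent, and L if every move leads to a W.
No move ever increases a pile, so every position that can arise here has a ≤ 4 and b ≤ 6; it is enough to label the cells with 0 ≤ a ≤ 4 and 0 ≤ b ≤ 6.
Every move lowers a or b (never raises either), so fill the grid row by row in increasing a, and left to right within a row: each cell's successors are then already labelled.
      b=0  b=1  b=2  b=3  b=4  b=5  b=6
a=0:    L    L    W    W    L    L    W
a=1:    L    L    W    W    L    L    W
a=2:    W    W    L    L    W    W    L
a=3:    W    W    L    L    W    W    L
a=4:    W    W    W    W    W    W    W
Cells with no legal move (terminal, hence L): (0,0), (0,1), (1,0), (1,1).
The remaining L cells, each justified by listing all of its moves:
(0,4): →(0,2)(W) only, which is W, so L
(0,5): →(0,3)(W) only, which is W, so L
(1,4): →(1,2)(W) only, which is W, so L
(1,5): →(1,3)(W) only, which is W, so L
(2,2): →(0,2)(W), (2,0)(W) — all W, so L
(2,3): →(0,3)(W), (2,1)(W) — all W, so L
(2,6): →(0,6)(W), (2,4)(W) — all W, so L
(3,2): →(1,2)(W), (0,2)(W), (3,0)(W) — all W, so L
(3,3): →(1,3)(W), (0,3)(W), (3,1)(W) — all W, so L
(3,6): →(1,6)(W), (0,6)(W), (3,4)(W) — all W, so L
Every other cell has at least one move into one of the L cells above, so it is W.
From (4,6), the L positions reachable in one move are: (2,6).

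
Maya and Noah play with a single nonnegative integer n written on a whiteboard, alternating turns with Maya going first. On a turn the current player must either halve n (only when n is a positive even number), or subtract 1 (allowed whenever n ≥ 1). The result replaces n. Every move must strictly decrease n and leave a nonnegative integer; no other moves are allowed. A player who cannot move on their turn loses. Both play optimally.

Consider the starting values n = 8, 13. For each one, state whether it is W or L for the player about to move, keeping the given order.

8: W, 13: L

Positions with no move are L. A position that does have a move is losing for the player to move precisely when every available move leads to a winning position for the opponent. Fill in the labels:
n=0: no move → L
n=1: reaches L-position 0 → W
n=2: only reaches 1(W), which is W → L
n=3: reaches L-position 2 → W
n=4: reaches L-position 2 → W
n=5: only reaches 4(W), which is W → L
n=6: reaches L-position 5 → W
n=7: only reaches 6(W), which is W → L
n=8: reaches L-position 7 → W
n=9: only reaches 8(W), which is W → L
n=10: reaches L-position 5 → W
n=11: only reaches 10(W), which is W → L
n=12: reaches L-position 11 → W
n=13: only reaches 12(W), which is W → L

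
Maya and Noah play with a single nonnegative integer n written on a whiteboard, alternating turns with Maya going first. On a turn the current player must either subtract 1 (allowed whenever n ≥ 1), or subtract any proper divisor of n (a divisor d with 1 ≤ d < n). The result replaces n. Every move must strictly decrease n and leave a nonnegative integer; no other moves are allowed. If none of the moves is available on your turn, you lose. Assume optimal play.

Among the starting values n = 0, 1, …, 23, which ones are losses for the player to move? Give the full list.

0, 2, 5, 7, 9, 11, 13, 15, 17, 19, 21, 23

Positions with no move are L. A position that does have a move is losing for the player to move precisely when every available move leads to a winning position for the opponent. Fill in the labels:
n=0: no move → L
n=1: W (go to 0, an L position)
n=2: L (sole option 1(W) is W)
n=3: W (go to 2, an L position)
n=4: W (go to 2, an L position)
n=5: L (sole option 4(W) is W)
n=6: W (go to 5, an L position)
n=7: L (sole option 6(W) is W)
n=8: W (go to 7, an L position)
n=9: L (options 6(W), 8(W) are all W)
n=10: W (go to 5, an L position)
n=11: L (sole option 10(W) is W)
n=12: W (go to 9, an L position)
n=13: L (sole option 12(W) is W)
n=14: W (go to 7, an L position)
n=15: L (options 10(W), 12(W), 14(W) are all W)
n=16: W (go to 15, an L position)
n=17: L (sole option 16(W) is W)
n=18: W (go to 9, an L position)
n=19: L (sole option 18(W) is W)
n=20: W (go to 15, an L position)
n=21: L (options 14(W), 18(W), 20(W) are all W)
n=22: W (go to 11, an L position)
n=23: L (sole option 22(W) is W)
Reading off the rows marked L gives the requested list; there are 12 such values of n.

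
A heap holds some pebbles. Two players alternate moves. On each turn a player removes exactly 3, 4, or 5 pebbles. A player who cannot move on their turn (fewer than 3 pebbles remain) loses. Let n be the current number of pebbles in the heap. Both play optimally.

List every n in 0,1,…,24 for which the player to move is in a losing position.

0, 1, 2, 8, 9, 10, 16, 17, 18, 24

Use the standard recursion: the mover loses at a terminal position; elsewhere, the mover wins exactly when some move hands the opponent an L position.
n=0: no move → L
n=1: no move → L
n=2: no move → L
n=3: W (go to 0, an L position)
n=4: W (go to 1, an L position)
n=5: W (go to 2, an L position)
n=6: W (go to 2, an L position)
n=7: W (go to 2, an L position)
n=8: L (options 5(W), 4(W), 3(W) are all W)
n=9: L (options 6(W), 5(W), 4(W) are all W)
n=10: L (options 7(W), 6(W), 5(W) are all W)
n=11: W (go to 8, an L position)
n=12: W (go to 9, an L position)
n=13: W (go to 10, an L position)
n=14: W (go to 10, an L position)
n=15: W (go to 10, an L position)
n=16: L (options 13(W), 12(W), 11(W) are all W)
n=17: L (options 14(W), 13(W), 12(W) are all W)
n=18: L (options 15(W), 14(W), 13(W) are all W)
n=19: W (go to 16, an L position)
n=20: W (go to 17, an L position)
n=21: W (go to 18, an L position)
n=22: W (go to 18, an L position)
n=23: W (go to 18, an L position)
n=24: L (options 21(W), 20(W), 19(W) are all W)
Reading off the rows marked L gives the requested list; there are 10 such values of n.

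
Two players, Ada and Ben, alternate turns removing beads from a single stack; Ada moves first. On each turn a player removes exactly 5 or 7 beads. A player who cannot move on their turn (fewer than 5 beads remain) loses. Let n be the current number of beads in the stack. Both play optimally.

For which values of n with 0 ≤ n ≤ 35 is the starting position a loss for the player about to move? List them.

Use the standard recursion: the mover loses at a terminal position; elsewhere, the mover wins exactly when some move hands the opponent an L position.
n=0: no move → L
n=1: no move → L
n=2: no move → L
n=3: no move → L
n=4: no move → L
n=5: reaches L-position 0 → W
n=6: reaches L-position 1 → W
n=7: reaches L-position 2 → W
n=8: reaches L-position 3 → W
n=9: reaches L-position 4 → W
n=10: reaches L-position 3 → W
n=11: reaches L-position 4 → W
n=12: only reaches 7(W), 5(W), all W → L
n=13: only reaches 8(W), 6(W), all W → L
n=14: only reaches 9(W), 7(W), all W → L
n=15: only reaches 10(W), 8(W), all W → L
n=16: only reaches 11(W), 9(W), all W → L
n=17: reaches L-position 12 → W
n=18: reaches L-position 13 → W
n=19: reaches L-position 14 → W
n=20: reaches L-position 15 → W
n=21: reaches L-position 16 → W
n=22: reaches L-position 15 → W
n=23: reaches L-position 16 → W
n=24: only reaches 19(W), 17(W), all W → L
n=25: only reaches 20(W), 18(W), all W → L
n=26: only reaches 21(W), 19(W), all W → L
n=27: only reaches 22(W), 20(W), all W → L
n=28: only reaches 23(W), 21(W), all W → L
n=29: reaches L-position 24 → W
n=30: reaches L-position 25 → W
n=31: reaches L-position 26 → W
n=32: reaches L-position 27 → W
n=33: reaches L-position 28 → W
n=34: reaches L-position 27 → W
n=35: reaches L-position 28 → W
The losing starting values of n are exactly the entries labelled L in this table (15 of them).

0, 1, 2, 3, 4, 12, 13, 14, 15, 16, 24, 25, 26, 27, 28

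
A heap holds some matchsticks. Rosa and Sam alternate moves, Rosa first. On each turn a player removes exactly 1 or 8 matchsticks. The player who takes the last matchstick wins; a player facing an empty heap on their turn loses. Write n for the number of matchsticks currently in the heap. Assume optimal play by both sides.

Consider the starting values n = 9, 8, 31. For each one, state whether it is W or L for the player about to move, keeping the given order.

Classify positions by backward induction: terminal positions (no move available) are L. From any other position, the mover wins iff some move reaches an L.
n=0: no move → L
n=1: W (go to 0, an L position)
n=2: L (sole option 1(W) is W)
n=3: W (go to 2, an L position)
n=4: L (sole option 3(W) is W)
n=5: W (go to 4, an L position)
n=6: L (sole option 5(W) is W)
n=7: W (go to 6, an L position)
n=8: W (go to 0, an L position)
n=9: L (options 8(W), 1(W) are all W)
n=10: W (go to 9, an L position)
n=11: L (options 10(W), 3(W) are all W)
n=12: W (go to 11, an L position)
n=13: L (options 12(W), 5(W) are all W)
n=14: W (go to 13, an L position)
n=15: L (options 14(W), 7(W) are all W)
n=16: W (go to 15, an L position)
n=17: W (go to 9, an L position)
n=18: L (options 17(W), 10(W) are all W)
n=19: W (go to 18, an L position)
n=20: L (options 19(W), 12(W) are all W)
n=21: W (go to 20, an L position)
n=22: L (options 21(W), 14(W) are all W)
n=23: W (go to 22, an L position)
n=24: L (options 23(W), 16(W) are all W)
n=25: W (go to 24, an L position)
n=26: W (go to 18, an L position)
n=27: L (options 26(W), 19(W) are all W)
n=28: W (go to 27, an L position)
n=29: L (options 28(W), 21(W) are all W)
n=30: W (go to 29, an L position)
n=31: L (options 30(W), 23(W) are all W)

9: L, 8: W, 31: L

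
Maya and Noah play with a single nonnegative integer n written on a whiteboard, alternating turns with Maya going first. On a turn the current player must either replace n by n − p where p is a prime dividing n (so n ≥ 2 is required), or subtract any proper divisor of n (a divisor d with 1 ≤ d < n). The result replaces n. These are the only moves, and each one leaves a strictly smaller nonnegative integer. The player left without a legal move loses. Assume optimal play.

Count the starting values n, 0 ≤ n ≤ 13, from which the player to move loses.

Positions with no move are L. A position that does have a move is losing for the player to move precisely when every available move leads to a winning position for the opponent. Fill in the labels:
n=0: no move → L
n=1: no move → L
n=2: reaches L-position 0 → W
n=3: reaches L-position 0 → W
n=4: only reaches 2(W), 3(W), all W → L
n=5: reaches L-position 0 → W
n=6: reaches L-position 4 → W
n=7: reaches L-position 0 → W
n=8: reaches L-position 4 → W
n=9: only reaches 6(W), 8(W), all W → L
n=10: reaches L-position 9 → W
n=11: reaches L-position 0 → W
n=12: reaches L-position 9 → W
n=13: reaches L-position 0 → W
L entries with 0 ≤ n ≤ 13: n = 0, 1, 4, 9; that makes 4.

4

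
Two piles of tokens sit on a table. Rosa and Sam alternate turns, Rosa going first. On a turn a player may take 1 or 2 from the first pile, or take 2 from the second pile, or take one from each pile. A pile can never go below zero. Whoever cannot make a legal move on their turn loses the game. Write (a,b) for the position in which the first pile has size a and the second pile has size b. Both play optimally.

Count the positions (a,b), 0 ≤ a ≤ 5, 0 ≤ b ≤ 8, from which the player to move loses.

Build the W/L table. Terminal = L. A non-terminal position is W if it has a move to some L; otherwise it is L.
Every move lowers a or b (never raises either), so fill the grid row by row in increasing a, and left to right within a row: each cell's successors are then already labelled.
      b=0  b=1  b=2  b=3  b=4  b=5  b=6  b=7  b=8
a=0:    L    L    W    W    L    L    W    W    L
a=1:    W    W    W    L    W    W    W    L    W
a=2:    W    W    L    W    W    W    L    W    W
a=3:    L    L    W    W    L    L    W    W    L
a=4:    W    W    W    L    W    W    W    L    W
a=5:    W    W    L    W    W    W    L    W    W
Cells with no legal move (terminal, hence L): (0,0), (0,1).
The remaining L cells, each justified by listing all of its moves:
(0,4): L (sole option (0,2)(W) is W)
(0,5): L (sole option (0,3)(W) is W)
(0,8): L (sole option (0,6)(W) is W)
(1,3): L (options (0,3)(W), (1,1)(W), (0,2)(W) are all W)
(1,7): L (options (0,7)(W), (1,5)(W), (0,6)(W) are all W)
(2,2): L (options (1,2)(W), (0,2)(W), (2,0)(W), (1,1)(W) are all W)
(2,6): L (options (1,6)(W), (0,6)(W), (2,4)(W), (1,5)(W) are all W)
(3,0): L (options (2,0)(W), (1,0)(W) are all W)
(3,1): L (options (2,1)(W), (1,1)(W), (2,0)(W) are all W)
(3,4): L (options (2,4)(W), (1,4)(W), (3,2)(W), (2,3)(W) are all W)
(3,5): L (options (2,5)(W), (1,5)(W), (3,3)(W), (2,4)(W) are all W)
(3,8): L (options (2,8)(W), (1,8)(W), (3,6)(W), (2,7)(W) are all W)
(4,3): L (options (3,3)(W), (2,3)(W), (4,1)(W), (3,2)(W) are all W)
(4,7): L (options (3,7)(W), (2,7)(W), (4,5)(W), (3,6)(W) are all W)
(5,2): L (options (4,2)(W), (3,2)(W), (5,0)(W), (4,1)(W) are all W)
(5,6): L (options (4,6)(W), (3,6)(W), (5,4)(W), (4,5)(W) are all W)
Every other cell has at least one move into one of the L cells above, so it is W.
L cells per row: a=0: 5, a=1: 2, a=2: 2, a=3: 5, a=4: 2, a=5: 2; total 18.

18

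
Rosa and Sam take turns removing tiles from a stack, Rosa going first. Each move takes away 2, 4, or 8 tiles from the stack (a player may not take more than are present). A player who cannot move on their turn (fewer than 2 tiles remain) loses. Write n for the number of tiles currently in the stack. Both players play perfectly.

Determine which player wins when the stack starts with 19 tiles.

Compute win/loss labels from the base case upward. A position with no move is L. Any other position is W if it can reach an L in one move, else L.
n=0: no move → L
n=1: no move → L
n=2: W (go to 0, an L position)
n=3: W (go to 1, an L position)
n=4: W (go to 0, an L position)
n=5: W (go to 1, an L position)
n=6: L (options 4(W), 2(W) are all W)
n=7: L (options 5(W), 3(W) are all W)
n=8: W (go to 6, an L position)
n=9: W (go to 7, an L position)
n=10: W (go to 6, an L position)
n=11: W (go to 7, an L position)
n=12: L (options 10(W), 8(W), 4(W) are all W)
n=13: L (options 11(W), 9(W), 5(W) are all W)
n=14: W (go to 12, an L position)
n=15: W (go to 13, an L position)
n=16: W (go to 12, an L position)
n=17: W (go to 13, an L position)
n=18: L (options 16(W), 14(W), 10(W) are all W)
n=19: L (options 17(W), 15(W), 11(W) are all W)
Every move from 19 reaches a W position, so the mover loses.

Sam wins.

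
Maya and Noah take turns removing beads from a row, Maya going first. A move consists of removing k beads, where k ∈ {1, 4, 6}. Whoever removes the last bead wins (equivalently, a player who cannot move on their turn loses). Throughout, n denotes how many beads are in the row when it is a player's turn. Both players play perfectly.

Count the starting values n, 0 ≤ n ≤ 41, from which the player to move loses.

17

Build the W/L table. Terminal = L. A non-terminal position is W if it has a move to some L; otherwise it is L.
n=0: no move → L
n=1: reaches L-position 0 → W
n=2: only reaches 1(W), which is W → L
n=3: reaches L-position 2 → W
n=4: reaches L-position 0 → W
n=5: only reaches 4(W), 1(W), all W → L
n=6: reaches L-position 5 → W
n=7: only reaches 6(W), 3(W), 1(W), all W → L
n=8: reaches L-position 7 → W
n=9: reaches L-position 5 → W
n=10: only reaches 9(W), 6(W), 4(W), all W → L
n=11: reaches L-position 10 → W
n=12: only reaches 11(W), 8(W), 6(W), all W → L
n=13: reaches L-position 12 → W
n=14: reaches L-position 10 → W
n=15: only reaches 14(W), 11(W), 9(W), all W → L
n=16: reaches L-position 15 → W
n=17: only reaches 16(W), 13(W), 11(W), all W → L
n=18: reaches L-position 17 → W
n=19: reaches L-position 15 → W
n=20: only reaches 19(W), 16(W), 14(W), all W → L
n=21: reaches L-position 20 → W
n=22: only reaches 21(W), 18(W), 16(W), all W → L
n=23: reaches L-position 22 → W
n=24: reaches L-position 20 → W
n=25: only reaches 24(W), 21(W), 19(W), all W → L
n=26: reaches L-position 25 → W
n=27: only reaches 26(W), 23(W), 21(W), all W → L
n=28: reaches L-position 27 → W
n=29: reaches L-position 25 → W
n=30: only reaches 29(W), 26(W), 24(W), all W → L
n=31: reaches L-position 30 → W
n=32: only reaches 31(W), 28(W), 26(W), all W → L
n=33: reaches L-position 32 → W
n=34: reaches L-position 30 → W
n=35: only reaches 34(W), 31(W), 29(W), all W → L
n=36: reaches L-position 35 → W
n=37: only reaches 36(W), 33(W), 31(W), all W → L
n=38: reaches L-position 37 → W
n=39: reaches L-position 35 → W
n=40: only reaches 39(W), 36(W), 34(W), all W → L
n=41: reaches L-position 40 → W
L entries with 0 ≤ n ≤ 41: n = 0, 2, 5, 7, 10, 12, 15, 17, 20, 22, 25, 27, 30, 32, 35, 37, 40; that makes 17.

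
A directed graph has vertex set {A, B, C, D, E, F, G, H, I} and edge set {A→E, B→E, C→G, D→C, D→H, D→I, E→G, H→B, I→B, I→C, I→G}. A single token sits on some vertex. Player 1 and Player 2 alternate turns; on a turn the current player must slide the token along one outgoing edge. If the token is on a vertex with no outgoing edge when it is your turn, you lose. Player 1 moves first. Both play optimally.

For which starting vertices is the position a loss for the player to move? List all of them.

Work bottom-up. With no move the player to move loses. Otherwise the position is W if at least one move leads to an L position for the opponent, and L if every move leads to a W.
Every edge goes from a vertex to one that appears earlier in the order F, G, C, E, B, H, I, A, D, so processing vertices in that order labels each vertex after all of its successors.
F: no outgoing edge → L
G: no outgoing edge → L
C: reaches L-position G → W
E: reaches L-position G → W
B: only reaches E(W), which is W → L
H: reaches L-position B → W
I: reaches L-position B → W
A: only reaches E(W), which is W → L
D: only reaches I(W), H(W), C(W), all W → L
Reading off the rows marked L gives the requested list; there are 5 such vertices.

A, B, D, F, G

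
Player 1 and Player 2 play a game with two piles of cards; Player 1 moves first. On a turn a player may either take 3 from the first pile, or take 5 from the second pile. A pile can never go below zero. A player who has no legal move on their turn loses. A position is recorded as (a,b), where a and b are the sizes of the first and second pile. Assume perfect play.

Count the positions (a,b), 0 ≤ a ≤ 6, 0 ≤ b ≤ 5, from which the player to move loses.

23

Work bottom-up. With no move the player to move loses. Otherwise the position is W if at least one move leads to an L position for the opponent, and L if every move leads to a W.
Every move lowers a or b (never raises either), so fill the grid row by row in increasing a, and left to right within a row: each cell's successors are then already labelled.
      b=0  b=1  b=2  b=3  b=4  b=5
a=0:    L    L    L    L    L    W
a=1:    L    L    L    L    L    W
a=2:    L    L    L    L    L    W
a=3:    W    W    W    W    W    L
a=4:    W    W    W    W    W    L
a=5:    W    W    W    W    W    L
a=6:    L    L    L    L    L    W
Cells with no legal move (terminal, hence L): (0,0), (0,1), (0,2), (0,3), (0,4), (1,0), (1,1), (1,2), (1,3), (1,4), (2,0), (2,1), (2,2), (2,3), (2,4).
The remaining L cells, each justified by listing all of its moves:
(3,5): only reaches (0,5)(W), (3,0)(W), all W → L
(4,5): only reaches (1,5)(W), (4,0)(W), all W → L
(5,5): only reaches (2,5)(W), (5,0)(W), all W → L
(6,0): only reaches (3,0)(W), which is W → L
(6,1): only reaches (3,1)(W), which is W → L
(6,2): only reaches (3,2)(W), which is W → L
(6,3): only reaches (3,3)(W), which is W → L
(6,4): only reaches (3,4)(W), which is W → L
Every other cell has at least one move into one of the L cells above, so it is W.
L cells per row: a=0: 5, a=1: 5, a=2: 5, a=3: 1, a=4: 1, a=5: 1, a=6: 5; total 23.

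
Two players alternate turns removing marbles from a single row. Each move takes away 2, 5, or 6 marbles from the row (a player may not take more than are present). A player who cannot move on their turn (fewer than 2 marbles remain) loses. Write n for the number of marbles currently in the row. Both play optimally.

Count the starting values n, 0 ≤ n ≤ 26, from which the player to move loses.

11

Work bottom-up. With no move the player to move loses. Otherwise the position is W if at least one move leads to an L position for the opponent, and L if every move leads to a W.
n=0: no move → L
n=1: no move → L
n=2: can move to 0, which is L ⇒ W
n=3: can move to 1, which is L ⇒ W
n=4: the only move is to 2(W), a W ⇒ L
n=5: can move to 0, which is L ⇒ W
n=6: can move to 4, which is L ⇒ W
n=7: can move to 1, which is L ⇒ W
n=8: moves to 6(W), 3(W), 2(W); every one is W ⇒ L
n=9: can move to 4, which is L ⇒ W
n=10: can move to 8, which is L ⇒ W
n=11: moves to 9(W), 6(W), 5(W); every one is W ⇒ L
n=12: moves to 10(W), 7(W), 6(W); every one is W ⇒ L
n=13: can move to 11, which is L ⇒ W
n=14: can move to 12, which is L ⇒ W
n=15: moves to 13(W), 10(W), 9(W); every one is W ⇒ L
n=16: can move to 11, which is L ⇒ W
n=17: can move to 15, which is L ⇒ W
n=18: can move to 12, which is L ⇒ W
n=19: moves to 17(W), 14(W), 13(W); every one is W ⇒ L
n=20: can move to 15, which is L ⇒ W
n=21: can move to 19, which is L ⇒ W
n=22: moves to 20(W), 17(W), 16(W); every one is W ⇒ L
n=23: moves to 21(W), 18(W), 17(W); every one is W ⇒ L
n=24: can move to 22, which is L ⇒ W
n=25: can move to 23, which is L ⇒ W
n=26: moves to 24(W), 21(W), 20(W); every one is W ⇒ L
L entries with 0 ≤ n ≤ 26: n = 0, 1, 4, 8, 11, 12, 15, 19, 22, 23, 26; that makes 11.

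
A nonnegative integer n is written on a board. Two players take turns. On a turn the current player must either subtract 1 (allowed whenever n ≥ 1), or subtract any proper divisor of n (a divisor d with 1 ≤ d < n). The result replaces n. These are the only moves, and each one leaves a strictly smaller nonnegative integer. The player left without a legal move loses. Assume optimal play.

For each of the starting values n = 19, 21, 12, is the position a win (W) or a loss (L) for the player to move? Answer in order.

Compute win/loss labels from the base case upward. A position with no move is L. Any other position is W if it can reach an L in one move, else L.
n=0: no move → L
n=1: W (go to 0, an L position)
n=2: L (sole option 1(W) is W)
n=3: W (go to 2, an L position)
n=4: W (go to 2, an L position)
n=5: L (sole option 4(W) is W)
n=6: W (go to 5, an L position)
n=7: L (sole option 6(W) is W)
n=8: W (go to 7, an L position)
n=9: L (options 6(W), 8(W) are all W)
n=10: W (go to 5, an L position)
n=11: L (sole option 10(W) is W)
n=12: W (go to 9, an L position)
n=13: L (sole option 12(W) is W)
n=14: W (go to 7, an L position)
n=15: L (options 10(W), 12(W), 14(W) are all W)
n=16: W (go to 15, an L position)
n=17: L (sole option 16(W) is W)
n=18: W (go to 9, an L position)
n=19: L (sole option 18(W) is W)
n=20: W (go to 15, an L position)
n=21: L (options 14(W), 18(W), 20(W) are all W)

19: L, 21: L, 12: W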